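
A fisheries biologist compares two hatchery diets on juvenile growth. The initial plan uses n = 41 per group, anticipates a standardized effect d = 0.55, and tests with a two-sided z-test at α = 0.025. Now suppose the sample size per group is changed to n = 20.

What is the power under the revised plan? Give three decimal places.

Power ≈ 0.308

With n = 20 per group: δ = d·√(n/2) = 0.55 × √(20/2) = 1.7393. Critical value z_{0.0125} = 2.241.
Revised power = Φ(δ − 2.241) + Φ(−δ − 2.241) = Φ(-0.502) + Φ(-3.981) = 0.3078 + 0.0000 = 0.3078.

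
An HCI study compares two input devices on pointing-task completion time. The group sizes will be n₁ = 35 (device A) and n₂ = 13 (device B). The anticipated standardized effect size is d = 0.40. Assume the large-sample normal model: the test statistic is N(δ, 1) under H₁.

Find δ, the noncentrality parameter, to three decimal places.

δ ≈ 1.232

δ = d / √(1/n₁ + 1/n₂) = 0.40 / √(1/35 + 1/13) = 1.2315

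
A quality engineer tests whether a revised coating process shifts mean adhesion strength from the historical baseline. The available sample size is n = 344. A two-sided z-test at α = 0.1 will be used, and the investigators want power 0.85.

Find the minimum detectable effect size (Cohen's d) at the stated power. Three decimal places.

Need Φ(δ − 1.645) = 0.85, so δ = 1.645 + 1.036 = 2.681.
(The second rejection-region term Φ(−δ − z_{α/2}) is negligible and dropped.)
δ = d·√n ⇒ d = δ/√n = 2.681/√344 = 0.1446.

d ≈ 0.145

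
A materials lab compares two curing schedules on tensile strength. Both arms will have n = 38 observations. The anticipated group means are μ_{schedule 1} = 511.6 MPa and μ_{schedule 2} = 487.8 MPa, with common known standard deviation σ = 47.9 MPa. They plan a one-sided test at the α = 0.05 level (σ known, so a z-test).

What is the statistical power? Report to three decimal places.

Power ≈ 0.699

Standardized effect: d = |μ_{schedule 1} − μ_{schedule 2}| / σ = |511.6 − 487.8| / 47.9 = 0.4969
Noncentrality parameter: δ = d·√(n/2) = 0.4969 × √(38/2) = 2.1658
One-sided α = 0.05 → critical value z_{0.05} = 1.645.
Power = Φ(δ − 1.645) = Φ(0.521) = 0.6988.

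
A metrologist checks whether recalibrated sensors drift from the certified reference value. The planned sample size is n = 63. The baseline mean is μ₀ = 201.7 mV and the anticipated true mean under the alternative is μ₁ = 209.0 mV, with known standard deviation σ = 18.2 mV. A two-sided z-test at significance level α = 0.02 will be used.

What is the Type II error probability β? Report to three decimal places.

Standardized effect: d = |μ₁ − μ₀| / σ = |209.0 − 201.7| / 18.2 = 0.4011
Noncentrality parameter: δ = d·√n = 0.4011 × √63 = 3.1836
Critical value for a two-sided test at α = 0.02: z_{α/2} = 2.326.
Power = Φ(δ − 2.326) + Φ(−δ − 2.326) = Φ(0.857) + Φ(-5.510) = 0.8044 + 0.0000 = 0.8044.
Type II error: β = 1 − power = 1 − 0.8044 = 0.1956.

β ≈ 0.196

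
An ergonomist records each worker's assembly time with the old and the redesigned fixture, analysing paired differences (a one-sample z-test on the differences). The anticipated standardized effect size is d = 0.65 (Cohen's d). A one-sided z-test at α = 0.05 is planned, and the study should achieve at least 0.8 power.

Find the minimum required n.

Set Φ(δ − 1.645) = 0.8; then δ − 1.645 = Φ⁻¹(0.8) = 0.842, giving δ = 2.486.
δ = d·√n ⇒ n = (δ/d)² = (2.486 / 0.65)² = 14.63.
Round up to the next whole unit.

n = 15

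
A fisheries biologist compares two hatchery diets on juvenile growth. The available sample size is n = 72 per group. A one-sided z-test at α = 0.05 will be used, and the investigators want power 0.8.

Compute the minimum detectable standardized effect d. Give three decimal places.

Need Φ(δ − 1.645) = 0.8, so δ = 1.645 + 0.842 = 2.486.
δ = d·√(n/2) ⇒ d = δ/√(n/2) = 2.486/√(72/2) = 0.4144.

d ≈ 0.414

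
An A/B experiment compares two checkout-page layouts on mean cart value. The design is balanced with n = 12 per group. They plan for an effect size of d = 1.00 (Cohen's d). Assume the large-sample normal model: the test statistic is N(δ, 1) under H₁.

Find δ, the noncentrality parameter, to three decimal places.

δ ≈ 2.449

δ = d·√(n/2) = 1.00 × √(12/2) = 2.4495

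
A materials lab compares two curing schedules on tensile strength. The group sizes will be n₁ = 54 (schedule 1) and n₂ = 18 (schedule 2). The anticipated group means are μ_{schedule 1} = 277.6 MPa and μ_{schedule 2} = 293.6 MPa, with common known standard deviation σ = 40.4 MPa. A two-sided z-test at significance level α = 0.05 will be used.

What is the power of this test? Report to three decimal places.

Power ≈ 0.307

Standardized effect: d = |μ_{schedule 1} − μ_{schedule 2}| / σ = |277.6 − 293.6| / 40.4 = 0.3960
Noncentrality parameter: δ = d / √(1/n₁ + 1/n₂) = 0.3960 / √(1/54 + 1/18) = 1.4551
Two-sided α = 0.05 → critical value z_{0.025} = 1.960.
Power = Φ(δ − 1.960) + Φ(−δ − 1.960) = Φ(-0.505) + Φ(-3.415) = 0.3068 + 0.0003 = 0.3072.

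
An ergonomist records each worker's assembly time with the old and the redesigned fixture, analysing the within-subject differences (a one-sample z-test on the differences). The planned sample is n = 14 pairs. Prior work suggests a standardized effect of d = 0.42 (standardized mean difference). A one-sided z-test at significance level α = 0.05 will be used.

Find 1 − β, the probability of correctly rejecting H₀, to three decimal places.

Noncentrality parameter: δ = d·√n = 0.42 × √14 = 1.5715
One-sided α = 0.05 → critical value z_{0.05} = 1.645.
Power = P(Z > 1.645 − δ) = Φ(-0.073) = 0.4708.

Power ≈ 0.471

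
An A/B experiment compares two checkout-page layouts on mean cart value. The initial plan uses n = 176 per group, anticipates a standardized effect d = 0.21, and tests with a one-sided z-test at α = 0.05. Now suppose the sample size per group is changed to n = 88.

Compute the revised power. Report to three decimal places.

With n = 88 per group: δ = d·√(n/2) = 0.21 × √(88/2) = 1.3930. Critical value z_{0.05} = 1.645.
Revised power = P(Z > 1.645 − δ) = Φ(-0.252) = 0.4006.

Power ≈ 0.401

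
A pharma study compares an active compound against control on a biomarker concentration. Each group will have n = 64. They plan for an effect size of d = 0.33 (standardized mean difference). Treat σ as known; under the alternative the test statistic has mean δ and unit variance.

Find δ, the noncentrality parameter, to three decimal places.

δ ≈ 1.867

δ = d·√(n/2) = 0.33 × √(64/2) = 1.8668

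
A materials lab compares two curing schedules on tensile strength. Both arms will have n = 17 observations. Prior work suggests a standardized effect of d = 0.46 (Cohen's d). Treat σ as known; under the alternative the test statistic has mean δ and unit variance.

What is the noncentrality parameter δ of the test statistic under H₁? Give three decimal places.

The noncentrality parameter scales effect size by the design's sample-size factor: δ = d·√(n/2) = 0.46 × √(17/2) = 1.3411

δ ≈ 1.341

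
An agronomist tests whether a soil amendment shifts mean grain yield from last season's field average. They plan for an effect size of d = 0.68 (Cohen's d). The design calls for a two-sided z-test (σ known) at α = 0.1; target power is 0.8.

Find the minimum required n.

For power 0.8 need Φ(δ − z_{0.05}) = 0.8, so δ = z_{0.05} + z_{0.20} = 1.645 + 0.842 = 2.486.
(Ignoring the negligible lower-tail rejection probability gives the usual closed-form inversion.)
δ = d·√n ⇒ n = (δ/d)² = (2.486 / 0.68)² = 13.37.
Rounding up, n = 14.

n = 14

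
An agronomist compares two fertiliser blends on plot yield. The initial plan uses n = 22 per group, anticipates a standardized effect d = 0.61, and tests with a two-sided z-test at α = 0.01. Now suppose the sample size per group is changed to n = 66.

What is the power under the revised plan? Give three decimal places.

With n = 66 per group: δ = d·√(n/2) = 0.61 × √(66/2) = 3.5042. Critical value z_{0.005} = 2.576.
Revised power = Φ(δ − 2.576) + Φ(−δ − 2.576) = Φ(0.928) + Φ(-6.080) = 0.8234 + 0.0000 = 0.8234.

Power ≈ 0.823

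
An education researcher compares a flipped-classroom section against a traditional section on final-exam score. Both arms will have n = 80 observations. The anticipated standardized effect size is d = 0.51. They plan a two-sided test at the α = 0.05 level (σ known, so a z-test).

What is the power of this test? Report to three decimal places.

Power ≈ 0.897

Noncentrality parameter: δ = d·√(n/2) = 0.51 × √(80/2) = 3.2255
Two-sided α = 0.05 → critical value z_{0.025} = 1.960.
Power = Φ(δ − 1.960) + Φ(−δ − 1.960) = Φ(1.266) + Φ(-5.185) = 0.8972 + 0.0000 = 0.8972.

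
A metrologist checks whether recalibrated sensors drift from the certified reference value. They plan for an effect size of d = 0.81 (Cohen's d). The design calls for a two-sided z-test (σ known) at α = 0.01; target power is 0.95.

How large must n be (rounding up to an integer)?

n = 28

For power 0.95 need Φ(δ − z_{0.005}) = 0.95, so δ = z_{0.005} + z_{0.05} = 2.576 + 1.645 = 4.221.
(Ignoring the negligible lower-tail rejection probability gives the usual closed-form inversion.)
δ = d·√n ⇒ n = (δ/d)² = (4.221 / 0.81)² = 27.15.
Rounding up, n = 28.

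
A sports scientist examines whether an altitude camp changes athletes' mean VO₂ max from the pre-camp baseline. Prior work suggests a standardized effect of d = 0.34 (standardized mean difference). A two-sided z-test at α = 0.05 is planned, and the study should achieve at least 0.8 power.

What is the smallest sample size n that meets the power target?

n = 68

Set Φ(δ − 1.960) = 0.8; then δ − 1.960 = Φ⁻¹(0.8) = 0.842, giving δ = 2.802.
(The Φ(−δ − z_{α/2}) term is vanishingly small for δ > 0 and is dropped in the standard sample-size formula.)
δ = d·√n ⇒ n = (δ/d)² = (2.802 / 0.34)² = 67.90.
Rounding up, n = 68.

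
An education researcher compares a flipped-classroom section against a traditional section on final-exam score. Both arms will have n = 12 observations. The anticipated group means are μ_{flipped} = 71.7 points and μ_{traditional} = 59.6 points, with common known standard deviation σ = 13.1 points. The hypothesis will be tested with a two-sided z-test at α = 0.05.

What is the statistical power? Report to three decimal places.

Power ≈ 0.619

Standardized effect: d = |μ_{flipped} − μ_{traditional}| / σ = |71.7 − 59.6| / 13.1 = 0.9237
Noncentrality parameter: δ = d·√(n/2) = 0.9237 × √(12/2) = 2.2625
Two-sided α = 0.05 → critical value z_{0.025} = 1.960.
Power = Φ(δ − 1.960) + Φ(−δ − 1.960) = Φ(0.303) + Φ(-4.222) = 0.6189 + 0.0000 = 0.6189.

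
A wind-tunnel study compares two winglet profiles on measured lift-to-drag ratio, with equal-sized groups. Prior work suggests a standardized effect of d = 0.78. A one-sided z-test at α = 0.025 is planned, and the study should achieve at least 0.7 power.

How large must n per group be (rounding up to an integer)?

n = 21 per group

Set Φ(δ − 1.960) = 0.7; then δ − 1.960 = Φ⁻¹(0.7) = 0.524, giving δ = 2.484.
δ = d·√(n/2) ⇒ n = 2(δ/d)² = 2 × (2.484 / 0.78)² = 20.29.
Round up to the next whole unit.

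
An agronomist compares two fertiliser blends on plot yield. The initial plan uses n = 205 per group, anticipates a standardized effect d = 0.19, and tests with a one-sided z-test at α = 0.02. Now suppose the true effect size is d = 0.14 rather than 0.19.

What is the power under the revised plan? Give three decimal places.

With d = 0.14: δ = d·√(n/2) = 0.14 × √(205/2) = 1.4174. Critical value z_{0.02} = 2.054.
Revised power = P(Z > 2.054 − δ) = Φ(-0.636) = 0.2623.

Power ≈ 0.262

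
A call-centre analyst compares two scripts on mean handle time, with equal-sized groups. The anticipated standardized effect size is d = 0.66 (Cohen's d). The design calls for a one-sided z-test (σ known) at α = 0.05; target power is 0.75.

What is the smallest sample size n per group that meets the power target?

For power 0.75 need Φ(δ − z_{0.05}) = 0.75, so δ = z_{0.05} + z_{0.25} = 1.645 + 0.674 = 2.319.
δ = d·√(n/2) ⇒ n = 2(δ/d)² = 2 × (2.319 / 0.66)² = 24.70.
Rounding up, n = 25 per group.

n = 25 per group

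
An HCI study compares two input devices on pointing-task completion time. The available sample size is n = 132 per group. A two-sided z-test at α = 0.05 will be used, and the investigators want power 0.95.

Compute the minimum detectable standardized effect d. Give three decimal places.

Need Φ(δ − 1.960) = 0.95, so δ = 1.960 + 1.645 = 3.605.
(The second rejection-region term Φ(−δ − z_{α/2}) is negligible and dropped.)
δ = d·√(n/2) ⇒ d = δ/√(n/2) = 3.605/√(132/2) = 0.4437.

d ≈ 0.444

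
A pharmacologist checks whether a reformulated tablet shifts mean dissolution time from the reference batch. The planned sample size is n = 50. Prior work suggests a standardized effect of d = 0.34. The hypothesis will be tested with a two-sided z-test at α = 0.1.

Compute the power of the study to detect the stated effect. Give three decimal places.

Noncentrality parameter: λ = d·√n = 0.34 × √50 = 2.4042
Critical value for a two-sided test at α = 0.1: z_{α/2} = 1.645.
Power = Φ(λ − 1.645) + Φ(−λ − 1.645) = Φ(0.759) + Φ(-4.049) = 0.7762 + 0.0000 = 0.7762.

Power ≈ 0.776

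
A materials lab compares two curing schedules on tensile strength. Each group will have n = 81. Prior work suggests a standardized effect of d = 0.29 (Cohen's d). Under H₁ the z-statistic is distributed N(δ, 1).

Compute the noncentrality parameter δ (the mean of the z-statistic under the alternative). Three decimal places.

δ = d·√(n/2) = 0.29 × √(81/2) = 1.8455

δ ≈ 1.846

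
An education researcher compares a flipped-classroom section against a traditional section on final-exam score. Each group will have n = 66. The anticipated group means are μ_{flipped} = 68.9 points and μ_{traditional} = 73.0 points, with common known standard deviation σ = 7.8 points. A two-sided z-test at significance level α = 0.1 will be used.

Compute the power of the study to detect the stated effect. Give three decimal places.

Standardized effect: d = |μ_{flipped} − μ_{traditional}| / σ = |68.9 − 73.0| / 7.8 = 0.5256
Noncentrality parameter: δ = d·√(n/2) = 0.5256 × √(66/2) = 3.0196
Two-sided α = 0.1 → critical value z_{0.05} = 1.645.
Power = Φ(δ − 1.645) + Φ(−δ − 1.645) = Φ(1.375) + Φ(-4.664) = 0.9154 + 0.0000 = 0.9154.

Power ≈ 0.915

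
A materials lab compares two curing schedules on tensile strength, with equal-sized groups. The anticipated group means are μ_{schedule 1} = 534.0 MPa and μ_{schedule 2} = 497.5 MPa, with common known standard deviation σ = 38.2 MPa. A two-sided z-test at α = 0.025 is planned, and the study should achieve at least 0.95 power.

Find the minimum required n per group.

n = 34 per group

Standardized effect: d = |μ_{schedule 1} − μ_{schedule 2}| / σ = |534.0 − 497.5| / 38.2 = 0.9555
Set Φ(δ − 2.241) = 0.95; then δ − 2.241 = Φ⁻¹(0.95) = 1.645, giving δ = 3.886.
(For δ > 0 the lower-tail rejection region contributes negligibly to power, so the one-term inversion is standard.)
δ = d·√(n/2) ⇒ n = 2(δ/d)² = 2 × (3.886 / 0.9555)² = 33.09.
Round up to the next whole unit.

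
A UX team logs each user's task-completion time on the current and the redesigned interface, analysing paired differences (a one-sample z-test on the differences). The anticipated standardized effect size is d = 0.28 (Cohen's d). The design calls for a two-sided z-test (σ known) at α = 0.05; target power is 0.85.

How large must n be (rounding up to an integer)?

n = 115

Set Φ(δ − 1.960) = 0.85; then δ − 1.960 = Φ⁻¹(0.85) = 1.036, giving δ = 2.996.
(The Φ(−δ − z_{α/2}) term is vanishingly small for δ > 0 and is dropped in the standard sample-size formula.)
δ = d·√n ⇒ n = (δ/d)² = (2.996 / 0.28)² = 114.52.
Round up to the next whole unit.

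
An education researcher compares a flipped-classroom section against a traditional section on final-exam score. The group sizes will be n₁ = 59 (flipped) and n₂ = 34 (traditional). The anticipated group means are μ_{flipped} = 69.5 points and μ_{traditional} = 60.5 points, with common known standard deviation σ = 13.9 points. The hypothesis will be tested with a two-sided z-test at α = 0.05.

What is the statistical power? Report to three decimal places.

Standardized effect: d = |μ_{flipped} − μ_{traditional}| / σ = |69.5 − 60.5| / 13.9 = 0.6475
Noncentrality parameter: δ = d / √(1/n₁ + 1/n₂) = 0.6475 / √(1/59 + 1/34) = 3.0071
Two-sided α = 0.05 → critical value z_{0.025} = 1.960.
Power = Φ(δ − 1.960) + Φ(−δ − 1.960) = Φ(1.047) + Φ(-4.967) = 0.8525 + 0.0000 = 0.8525.

Power ≈ 0.852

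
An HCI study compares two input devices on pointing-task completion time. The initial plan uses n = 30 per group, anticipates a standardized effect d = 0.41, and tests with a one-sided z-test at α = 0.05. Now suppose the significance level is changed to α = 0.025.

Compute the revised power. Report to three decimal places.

Power ≈ 0.355

δ = d·√(n/2) = 0.41 × √(30/2) = 1.5879 (unchanged). New critical value: z_{0.025} = 1.960.
Revised power = Φ(δ − 1.960) = Φ(-0.372) = 0.3549.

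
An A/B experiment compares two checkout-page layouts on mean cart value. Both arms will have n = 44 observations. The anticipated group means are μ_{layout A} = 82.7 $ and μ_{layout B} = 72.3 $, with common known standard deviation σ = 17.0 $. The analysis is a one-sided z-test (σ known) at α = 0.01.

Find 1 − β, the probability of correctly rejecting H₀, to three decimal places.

Standardized effect: d = |μ_{layout A} − μ_{layout B}| / σ = |82.7 − 72.3| / 17.0 = 0.6118
Noncentrality parameter: δ = d·√(n/2) = 0.6118 × √(44/2) = 2.8694
One-sided α = 0.01 → critical value z_{0.01} = 2.326.
Power = P(Z > 2.326 − δ) = Φ(0.543) = 0.7065.

Power ≈ 0.706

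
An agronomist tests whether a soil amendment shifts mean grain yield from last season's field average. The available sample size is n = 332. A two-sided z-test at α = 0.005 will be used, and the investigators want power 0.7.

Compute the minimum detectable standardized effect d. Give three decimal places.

Need Φ(δ − 2.807) = 0.7, so δ = 2.807 + 0.524 = 3.331.
(The second rejection-region term Φ(−δ − z_{α/2}) is negligible and dropped.)
δ = d·√n ⇒ d = δ/√n = 3.331/√332 = 0.1828.

d ≈ 0.183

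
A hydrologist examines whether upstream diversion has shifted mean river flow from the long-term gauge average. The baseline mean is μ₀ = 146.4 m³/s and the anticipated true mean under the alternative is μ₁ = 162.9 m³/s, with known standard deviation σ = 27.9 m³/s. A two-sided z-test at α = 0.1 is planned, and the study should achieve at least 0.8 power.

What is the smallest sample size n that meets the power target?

n = 18

Standardized effect: d = |μ₁ − μ₀| / σ = |162.9 − 146.4| / 27.9 = 0.5914
Set Φ(δ − 1.645) = 0.8; then δ − 1.645 = Φ⁻¹(0.8) = 0.842, giving δ = 2.486.
(For δ > 0 the lower-tail rejection region contributes negligibly to power, so the one-term inversion is standard.)
δ = d·√n ⇒ n = (δ/d)² = (2.486 / 0.5914)² = 17.68.
Round up to the next whole unit.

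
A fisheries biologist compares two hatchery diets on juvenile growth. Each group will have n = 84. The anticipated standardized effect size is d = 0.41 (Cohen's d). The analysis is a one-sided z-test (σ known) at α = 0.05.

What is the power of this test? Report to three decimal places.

Power ≈ 0.844

Noncentrality parameter: δ = d·√(n/2) = 0.41 × √(84/2) = 2.6571
One-sided α = 0.05 → critical value z_{0.05} = 1.645.
Power = Φ(δ − 1.645) = Φ(1.012) = 0.8443.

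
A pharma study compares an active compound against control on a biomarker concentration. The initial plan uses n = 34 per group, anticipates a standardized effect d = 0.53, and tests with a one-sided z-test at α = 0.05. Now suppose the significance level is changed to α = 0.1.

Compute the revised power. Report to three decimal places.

Power ≈ 0.817

δ = d·√(n/2) = 0.53 × √(34/2) = 2.1852 (unchanged). New critical value: z_{0.1} = 1.282.
Revised power = P(Z > 1.282 − δ) = Φ(0.904) = 0.8169.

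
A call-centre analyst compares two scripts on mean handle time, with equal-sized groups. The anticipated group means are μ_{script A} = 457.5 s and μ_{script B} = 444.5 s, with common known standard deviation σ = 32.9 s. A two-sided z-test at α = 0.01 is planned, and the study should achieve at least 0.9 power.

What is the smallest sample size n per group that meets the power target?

Standardized effect: d = |μ_{script A} − μ_{script B}| / σ = |457.5 − 444.5| / 32.9 = 0.3951
For power 0.9 need Φ(δ − z_{0.005}) = 0.9, so δ = z_{0.005} + z_{0.10} = 2.576 + 1.282 = 3.857.
(For δ > 0 the lower-tail rejection region contributes negligibly to power, so the one-term inversion is standard.)
δ = d·√(n/2) ⇒ n = 2(δ/d)² = 2 × (3.857 / 0.3951)² = 190.60.
Round up to the next whole unit.

n = 191 per group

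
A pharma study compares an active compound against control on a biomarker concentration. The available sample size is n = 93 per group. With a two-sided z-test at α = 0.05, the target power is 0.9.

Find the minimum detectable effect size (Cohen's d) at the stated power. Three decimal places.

d ≈ 0.475

Need Φ(δ − 1.960) = 0.9, so δ = 1.960 + 1.282 = 3.242.
(Lower-tail contribution to power is negligible for δ > 0.)
δ = d·√(n/2) ⇒ d = δ/√(n/2) = 3.242/√(93/2) = 0.4754.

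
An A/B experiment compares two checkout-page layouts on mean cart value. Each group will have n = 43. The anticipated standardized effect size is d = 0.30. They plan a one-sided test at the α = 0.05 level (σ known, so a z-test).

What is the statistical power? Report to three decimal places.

Noncentrality parameter: δ = d·√(n/2) = 0.30 × √(43/2) = 1.3910
Critical value for a one-sided test at α = 0.05: z_α = 1.645.
Power = Φ(δ − 1.645) = Φ(-0.254) = 0.3998.

Power ≈ 0.400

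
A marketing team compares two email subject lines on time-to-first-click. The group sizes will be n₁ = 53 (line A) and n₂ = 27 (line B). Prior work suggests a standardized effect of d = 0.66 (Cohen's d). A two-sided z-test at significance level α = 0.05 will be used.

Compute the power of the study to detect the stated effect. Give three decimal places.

Power ≈ 0.797

Noncentrality parameter: δ = d / √(1/n₁ + 1/n₂) = 0.66 / √(1/53 + 1/27) = 2.7914
Two-sided α = 0.05 → critical value z_{0.025} = 1.960.
Power = Φ(δ − 1.960) + Φ(−δ − 1.960) = Φ(0.831) + Φ(-4.751) = 0.7971 + 0.0000 = 0.7971.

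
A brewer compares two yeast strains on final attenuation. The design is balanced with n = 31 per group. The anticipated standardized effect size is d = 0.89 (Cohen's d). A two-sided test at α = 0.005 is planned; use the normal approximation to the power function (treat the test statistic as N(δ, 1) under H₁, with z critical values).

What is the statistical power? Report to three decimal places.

Noncentrality parameter: δ = d·√(n/2) = 0.89 × √(31/2) = 3.5039
Two-sided α = 0.005 → critical value z_{0.0025} = 2.807.
Power = Φ(δ − 2.807) + Φ(−δ − 2.807) = Φ(0.697) + Φ(-6.311) = 0.7571 + 0.0000 = 0.7571.

Power ≈ 0.757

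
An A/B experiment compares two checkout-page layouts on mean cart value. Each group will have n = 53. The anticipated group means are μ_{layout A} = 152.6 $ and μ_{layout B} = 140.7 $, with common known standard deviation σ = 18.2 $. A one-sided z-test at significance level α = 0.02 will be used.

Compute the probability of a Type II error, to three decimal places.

β ≈ 0.095

Standardized effect: d = |μ_{layout A} − μ_{layout B}| / σ = |152.6 − 140.7| / 18.2 = 0.6538
Noncentrality parameter: δ = d·√(n/2) = 0.6538 × √(53/2) = 3.3659
One-sided α = 0.02 → critical value z_{0.02} = 2.054.
Power = Φ(δ − 2.054) = Φ(1.312) = 0.9053.
Type II error: β = 1 − power = 1 − 0.9053 = 0.0947.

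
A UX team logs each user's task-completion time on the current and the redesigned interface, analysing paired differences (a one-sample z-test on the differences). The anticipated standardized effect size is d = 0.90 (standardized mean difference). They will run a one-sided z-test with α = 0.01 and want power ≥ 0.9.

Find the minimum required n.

Set Φ(δ − 2.326) = 0.9; then δ − 2.326 = Φ⁻¹(0.9) = 1.282, giving δ = 3.608.
δ = d·√n ⇒ n = (δ/d)² = (3.608 / 0.90)² = 16.07.
Round up to the next whole unit.

n = 17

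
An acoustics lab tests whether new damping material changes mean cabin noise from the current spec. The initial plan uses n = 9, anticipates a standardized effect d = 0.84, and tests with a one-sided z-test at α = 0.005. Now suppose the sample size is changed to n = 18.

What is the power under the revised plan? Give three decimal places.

Power ≈ 0.838

With n = 18: δ = d·√n = 0.84 × √18 = 3.5638. Critical value z_{0.005} = 2.576.
Revised power = P(Z > 2.576 − δ) = Φ(0.988) = 0.8384.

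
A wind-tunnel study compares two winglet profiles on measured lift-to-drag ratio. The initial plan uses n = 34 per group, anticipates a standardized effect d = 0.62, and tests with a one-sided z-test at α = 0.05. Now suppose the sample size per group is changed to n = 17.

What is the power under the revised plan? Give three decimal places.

With n = 17 per group: δ = d·√(n/2) = 0.62 × √(17/2) = 1.8076. Critical value z_{0.05} = 1.645.
Revised power = Φ(δ − 1.645) = Φ(0.163) = 0.5646.

Power ≈ 0.565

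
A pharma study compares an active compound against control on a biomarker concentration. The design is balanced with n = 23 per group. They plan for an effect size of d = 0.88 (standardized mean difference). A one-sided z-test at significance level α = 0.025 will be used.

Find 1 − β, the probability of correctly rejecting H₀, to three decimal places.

Noncentrality parameter: δ = d·√(n/2) = 0.88 × √(23/2) = 2.9842
Critical value for a one-sided test at α = 0.025: z_α = 1.960.
Power = P(Z > 1.960 − δ) = Φ(1.024) = 0.8471.

Power ≈ 0.847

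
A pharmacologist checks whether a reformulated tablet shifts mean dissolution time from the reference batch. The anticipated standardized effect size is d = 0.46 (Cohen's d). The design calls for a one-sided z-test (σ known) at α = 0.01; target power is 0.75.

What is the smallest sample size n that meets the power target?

For power 0.75 need Φ(δ − z_{0.01}) = 0.75, so δ = z_{0.01} + z_{0.25} = 2.326 + 0.674 = 3.001.
δ = d·√n ⇒ n = (δ/d)² = (3.001 / 0.46)² = 42.56.
Round up to the next whole unit.

n = 43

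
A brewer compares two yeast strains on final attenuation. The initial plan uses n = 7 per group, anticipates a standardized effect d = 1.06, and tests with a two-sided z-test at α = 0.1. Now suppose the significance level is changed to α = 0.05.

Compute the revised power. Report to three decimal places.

Power ≈ 0.509

δ = d·√(n/2) = 1.06 × √(7/2) = 1.9831 (unchanged). New critical value: z_{0.025} = 1.960.
Revised power = Φ(δ − 1.960) + Φ(−δ − 1.960) = Φ(0.023) + Φ(-3.943) = 0.5092 + 0.0000 = 0.5093.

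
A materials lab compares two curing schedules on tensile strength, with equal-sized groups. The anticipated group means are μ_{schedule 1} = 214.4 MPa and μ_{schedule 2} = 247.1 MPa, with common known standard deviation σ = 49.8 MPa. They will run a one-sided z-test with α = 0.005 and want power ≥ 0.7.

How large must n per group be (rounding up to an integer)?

Standardized effect: d = |μ_{schedule 1} − μ_{schedule 2}| / σ = |214.4 − 247.1| / 49.8 = 0.6566
For power 0.7 need Φ(δ − z_{0.005}) = 0.7, so δ = z_{0.005} + z_{0.30} = 2.576 + 0.524 = 3.100.
δ = d·√(n/2) ⇒ n = 2(δ/d)² = 2 × (3.100 / 0.6566)² = 44.58.
Rounding up, n = 45 per group.

n = 45 per group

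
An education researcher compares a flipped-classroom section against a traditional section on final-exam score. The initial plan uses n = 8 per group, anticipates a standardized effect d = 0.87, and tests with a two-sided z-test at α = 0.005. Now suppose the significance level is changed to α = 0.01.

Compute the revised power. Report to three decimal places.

Power ≈ 0.202

δ = d·√(n/2) = 0.87 × √(8/2) = 1.7400 (unchanged). New critical value: z_{0.005} = 2.576.
Revised power = Φ(δ − 2.576) + Φ(−δ − 2.576) = Φ(-0.836) + Φ(-4.316) = 0.2016 + 0.0000 = 0.2016.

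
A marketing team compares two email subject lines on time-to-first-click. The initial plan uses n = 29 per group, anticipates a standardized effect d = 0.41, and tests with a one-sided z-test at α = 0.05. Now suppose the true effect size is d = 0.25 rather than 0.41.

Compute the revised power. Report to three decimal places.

Power ≈ 0.244

With d = 0.25: δ = d·√(n/2) = 0.25 × √(29/2) = 0.9520. Critical value z_{0.05} = 1.645.
Revised power = P(Z > 1.645 − δ) = Φ(-0.693) = 0.2442.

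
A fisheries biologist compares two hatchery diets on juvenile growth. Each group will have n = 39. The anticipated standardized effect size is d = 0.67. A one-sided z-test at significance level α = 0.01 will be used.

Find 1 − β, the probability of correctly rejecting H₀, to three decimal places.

Noncentrality parameter: λ = d·√(n/2) = 0.67 × √(39/2) = 2.9586
Critical value for a one-sided test at α = 0.01: z_α = 2.326.
Power = Φ(λ − 2.326) = Φ(0.632) = 0.7364.

Power ≈ 0.736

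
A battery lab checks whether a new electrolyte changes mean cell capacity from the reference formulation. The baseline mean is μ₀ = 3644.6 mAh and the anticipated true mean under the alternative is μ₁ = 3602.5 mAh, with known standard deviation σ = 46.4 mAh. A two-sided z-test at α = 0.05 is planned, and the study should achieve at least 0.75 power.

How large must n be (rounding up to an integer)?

n = 9

Standardized effect: d = |μ₁ − μ₀| / σ = |3602.5 − 3644.6| / 46.4 = 0.9073
Set Φ(δ − 1.960) = 0.75; then δ − 1.960 = Φ⁻¹(0.75) = 0.674, giving δ = 2.634.
(Ignoring the negligible lower-tail rejection probability gives the usual closed-form inversion.)
δ = d·√n ⇒ n = (δ/d)² = (2.634 / 0.9073)² = 8.43.
Round up to the next whole unit.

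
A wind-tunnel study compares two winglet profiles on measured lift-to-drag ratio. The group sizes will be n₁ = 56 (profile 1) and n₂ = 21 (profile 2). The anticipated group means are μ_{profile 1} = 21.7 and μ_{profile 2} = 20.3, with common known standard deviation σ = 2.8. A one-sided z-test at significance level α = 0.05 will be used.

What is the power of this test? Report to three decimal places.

Standardized effect: d = |μ_{profile 1} − μ_{profile 2}| / σ = |21.7 − 20.3| / 2.8 = 0.5000
Noncentrality parameter: δ = d / √(1/n₁ + 1/n₂) = 0.5000 / √(1/56 + 1/21) = 1.9540
One-sided α = 0.05 → critical value z_{0.05} = 1.645.
Power = Φ(δ − 1.645) = Φ(0.309) = 0.6214.

Power ≈ 0.621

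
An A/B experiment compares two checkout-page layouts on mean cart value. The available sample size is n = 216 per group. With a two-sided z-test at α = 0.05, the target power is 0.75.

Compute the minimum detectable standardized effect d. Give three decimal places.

Required noncentrality: δ = z_{0.025} + z_{0.25} = 1.960 + 0.674 = 2.634.
(Lower-tail contribution to power is negligible for δ > 0.)
δ = d·√(n/2) ⇒ d = δ/√(n/2) = 2.634/√(216/2) = 0.2535.

d ≈ 0.254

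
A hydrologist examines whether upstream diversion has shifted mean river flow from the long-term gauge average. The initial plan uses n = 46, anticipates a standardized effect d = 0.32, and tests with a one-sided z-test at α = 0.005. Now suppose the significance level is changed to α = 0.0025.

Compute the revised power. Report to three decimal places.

δ = d·√n = 0.32 × √46 = 2.1703 (unchanged). New critical value: z_{0.0025} = 2.807.
Revised power = Φ(δ − 2.807) = Φ(-0.637) = 0.2622.

Power ≈ 0.262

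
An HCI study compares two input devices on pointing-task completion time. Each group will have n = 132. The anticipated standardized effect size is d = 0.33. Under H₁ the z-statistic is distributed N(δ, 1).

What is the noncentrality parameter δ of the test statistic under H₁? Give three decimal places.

δ ≈ 2.681

The noncentrality parameter scales effect size by the design's sample-size factor: δ = d·√(n/2) = 0.33 × √(132/2) = 2.6809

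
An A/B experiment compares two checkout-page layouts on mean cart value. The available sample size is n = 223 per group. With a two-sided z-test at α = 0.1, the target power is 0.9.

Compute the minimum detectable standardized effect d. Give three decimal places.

d ≈ 0.277

Need Φ(δ − 1.645) = 0.9, so δ = 1.645 + 1.282 = 2.926.
(The second rejection-region term Φ(−δ − z_{α/2}) is negligible and dropped.)
δ = d·√(n/2) ⇒ d = δ/√(n/2) = 2.926/√(223/2) = 0.2771.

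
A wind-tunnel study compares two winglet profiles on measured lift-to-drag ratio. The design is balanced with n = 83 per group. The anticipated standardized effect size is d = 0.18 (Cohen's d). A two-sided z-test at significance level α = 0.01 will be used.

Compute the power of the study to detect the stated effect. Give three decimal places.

Power ≈ 0.078

Noncentrality parameter: δ = d·√(n/2) = 0.18 × √(83/2) = 1.1596
Critical value for a two-sided test at α = 0.01: z_{α/2} = 2.576.
Power = Φ(δ − 2.576) + Φ(−δ − 2.576) = Φ(-1.416) + Φ(-3.735) = 0.0783 + 0.0001 = 0.0784.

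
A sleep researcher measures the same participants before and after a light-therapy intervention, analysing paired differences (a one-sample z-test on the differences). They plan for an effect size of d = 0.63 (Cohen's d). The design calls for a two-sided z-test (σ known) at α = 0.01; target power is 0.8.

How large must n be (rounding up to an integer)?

n = 30

Set Φ(δ − 2.576) = 0.8; then δ − 2.576 = Φ⁻¹(0.8) = 0.842, giving δ = 3.417.
(The Φ(−δ − z_{α/2}) term is vanishingly small for δ > 0 and is dropped in the standard sample-size formula.)
δ = d·√n ⇒ n = (δ/d)² = (3.417 / 0.63)² = 29.43.
Round up to the next whole unit.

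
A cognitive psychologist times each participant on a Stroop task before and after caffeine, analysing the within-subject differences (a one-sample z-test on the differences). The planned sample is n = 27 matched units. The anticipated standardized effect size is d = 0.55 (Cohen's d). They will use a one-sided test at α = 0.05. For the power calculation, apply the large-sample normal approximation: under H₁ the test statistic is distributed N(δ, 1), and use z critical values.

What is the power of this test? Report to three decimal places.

Noncentrality parameter: δ = d·√n = 0.55 × √27 = 2.8579
Critical value for a one-sided test at α = 0.05: z_α = 1.645.
Power = Φ(δ − 1.645) = Φ(1.213) = 0.8874.

Power ≈ 0.887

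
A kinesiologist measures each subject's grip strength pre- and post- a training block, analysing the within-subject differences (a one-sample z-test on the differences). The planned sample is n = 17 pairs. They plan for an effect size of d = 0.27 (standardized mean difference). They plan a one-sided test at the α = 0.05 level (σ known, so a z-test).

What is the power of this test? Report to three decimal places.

Power ≈ 0.297

Noncentrality parameter: δ = d·√n = 0.27 × √17 = 1.1132
Critical value for a one-sided test at α = 0.05: z_α = 1.645.
Power = Φ(δ − 1.645) = Φ(-0.532) = 0.2975.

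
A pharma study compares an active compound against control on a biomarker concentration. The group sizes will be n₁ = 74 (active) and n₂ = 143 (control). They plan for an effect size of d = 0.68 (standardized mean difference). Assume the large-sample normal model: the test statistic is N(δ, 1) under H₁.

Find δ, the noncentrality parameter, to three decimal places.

δ ≈ 4.749

δ = d / √(1/n₁ + 1/n₂) = 0.68 / √(1/74 + 1/143) = 4.7486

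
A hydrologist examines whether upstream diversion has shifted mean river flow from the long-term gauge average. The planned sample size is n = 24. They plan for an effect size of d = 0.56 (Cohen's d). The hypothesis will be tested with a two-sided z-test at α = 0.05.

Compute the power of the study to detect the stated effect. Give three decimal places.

Power ≈ 0.783

Noncentrality parameter: δ = d·√n = 0.56 × √24 = 2.7434
Two-sided α = 0.05 → critical value z_{0.025} = 1.960.
Power = Φ(δ − 1.960) + Φ(−δ − 1.960) = Φ(0.783) + Φ(-4.703) = 0.7833 + 0.0000 = 0.7833.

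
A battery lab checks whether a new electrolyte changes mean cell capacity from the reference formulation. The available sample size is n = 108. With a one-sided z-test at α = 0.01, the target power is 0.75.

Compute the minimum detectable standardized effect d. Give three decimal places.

Need Φ(δ − 2.326) = 0.75, so δ = 2.326 + 0.674 = 3.001.
δ = d·√n ⇒ d = δ/√n = 3.001/√108 = 0.2888.

d ≈ 0.289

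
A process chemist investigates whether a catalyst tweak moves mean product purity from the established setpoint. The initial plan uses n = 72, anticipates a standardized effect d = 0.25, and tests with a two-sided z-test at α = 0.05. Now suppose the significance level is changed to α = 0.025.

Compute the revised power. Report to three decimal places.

Power ≈ 0.452

δ = d·√n = 0.25 × √72 = 2.1213 (unchanged). New critical value: z_{0.0125} = 2.241.
Revised power = Φ(δ − 2.241) + Φ(−δ − 2.241) = Φ(-0.120) + Φ(-4.363) = 0.4522 + 0.0000 = 0.4522.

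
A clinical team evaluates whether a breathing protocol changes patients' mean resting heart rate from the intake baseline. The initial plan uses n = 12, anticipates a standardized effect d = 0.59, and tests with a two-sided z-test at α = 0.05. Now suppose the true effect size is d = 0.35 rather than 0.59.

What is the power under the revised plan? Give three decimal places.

With d = 0.35: δ = d·√n = 0.35 × √12 = 1.2124. Critical value z_{0.025} = 1.960.
Revised power = Φ(δ − 1.960) + Φ(−δ − 1.960) = Φ(-0.748) + Φ(-3.172) = 0.2274 + 0.0008 = 0.2281.

Power ≈ 0.228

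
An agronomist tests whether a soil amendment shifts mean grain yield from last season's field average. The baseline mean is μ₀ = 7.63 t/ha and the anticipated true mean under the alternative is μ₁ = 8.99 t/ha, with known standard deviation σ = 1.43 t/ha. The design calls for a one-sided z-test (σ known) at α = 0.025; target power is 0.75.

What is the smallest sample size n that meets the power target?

n = 8

Standardized effect: d = |μ₁ − μ₀| / σ = |8.99 − 7.63| / 1.43 = 0.9510
For power 0.75 need Φ(δ − z_{0.025}) = 0.75, so δ = z_{0.025} + z_{0.25} = 1.960 + 0.674 = 2.634.
δ = d·√n ⇒ n = (δ/d)² = (2.634 / 0.9510)² = 7.67.
Round up to the next whole unit.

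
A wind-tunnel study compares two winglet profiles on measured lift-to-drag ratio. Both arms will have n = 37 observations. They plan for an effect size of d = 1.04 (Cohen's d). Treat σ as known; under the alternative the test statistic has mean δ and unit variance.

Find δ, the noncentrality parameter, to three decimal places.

δ ≈ 4.473

The noncentrality parameter scales effect size by the design's sample-size factor: δ = d·√(n/2) = 1.04 × √(37/2) = 4.4732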